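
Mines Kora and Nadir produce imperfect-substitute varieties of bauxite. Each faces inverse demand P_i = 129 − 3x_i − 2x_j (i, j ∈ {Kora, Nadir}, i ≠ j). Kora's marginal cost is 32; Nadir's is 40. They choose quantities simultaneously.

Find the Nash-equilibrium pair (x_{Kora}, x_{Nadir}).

12.625, 10.625

Mine Kora's profit: π = x_{Kora}(129 − 3x_{Kora} − 2x_{Nadir}) − 32x_{Kora}.
∂π/∂x_{Kora} = 97 − 6x_{Kora} − 2x_{Nadir} = 0 ⇒ x_{Kora} = 97/6 − (1/3)x_{Nadir}.
Similarly x_{Nadir} = 89/6 − (1/3)x_{Kora}.
Substituting the second reaction function into the first: x_{Kora} = 97/6 − (1/3)(89/6 − (1/3)x_{Kora}), which gives (8/9)x_{Kora} = 101/9 ⇒ x_{Kora} = 12.625.
Then x_{Nadir} = 89/6 − (1/3)·12.625 = 10.625.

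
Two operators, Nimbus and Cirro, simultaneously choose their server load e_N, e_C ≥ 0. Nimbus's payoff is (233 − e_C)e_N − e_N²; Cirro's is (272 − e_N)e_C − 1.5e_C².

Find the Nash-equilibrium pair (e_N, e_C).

85.4, 62.2

Expanding Nimbus's payoff: 233e_N − e_Ce_N − e_N².
∂π/∂e_N = 233 − e_C − 2e_N = 0, so e_N = 116.5 − 0.5e_C.
Likewise for Cirro: e_C = 272/3 − (1/3)e_N.
Substituting the second reaction function into the first: e_N = 116.5 − 0.5(272/3 − (1/3)e_N), which gives (5/6)e_N = 427/6 ⇒ e_N = 85.4.
Then e_C = 272/3 − (1/3)·85.4 = 62.2.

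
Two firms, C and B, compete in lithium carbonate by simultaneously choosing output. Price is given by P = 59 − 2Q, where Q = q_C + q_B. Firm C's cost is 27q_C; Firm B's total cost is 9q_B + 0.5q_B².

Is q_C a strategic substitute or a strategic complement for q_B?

Firm C's profit: π = q_C(59 − 2(q_C + q_B)) − 27q_C.
∂π/∂q_C = 32 − 4q_C − 2q_B = 0, so q_C = 8 − 0.5q_B.
The best-response slope dq_C/dq_B = −0.5 < 0: the reaction function is downward-sloping, so the choices are strategic substitutes.

strategic substitutes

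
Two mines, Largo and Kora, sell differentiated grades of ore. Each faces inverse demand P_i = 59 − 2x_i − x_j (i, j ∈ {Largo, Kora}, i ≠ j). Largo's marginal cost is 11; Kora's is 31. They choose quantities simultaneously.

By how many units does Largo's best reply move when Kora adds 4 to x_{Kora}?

-1

Mine Largo's profit: π = x_{Largo}(59 − 2x_{Largo} − x_{Kora}) − 11x_{Largo}.
∂π/∂x_{Largo} = 48 − 4x_{Largo} − x_{Kora} = 0 ⇒ x_{Largo} = 12 − 0.25x_{Kora}.
The reaction-function slope is −0.25, so a 4-unit rise in x_{Kora} moves x_{Largo} by −0.25 × 4 = −1. Largo's best response falls — the actions are strategic substitutes.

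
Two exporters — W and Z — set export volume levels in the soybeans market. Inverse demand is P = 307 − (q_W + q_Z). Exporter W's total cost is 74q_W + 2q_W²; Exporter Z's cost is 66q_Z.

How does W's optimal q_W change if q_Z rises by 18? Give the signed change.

-3

Exporter W's profit: π = q_W(307 − (q_W + q_Z)) − 74q_W − 2q_W².
∂π/∂q_W = 233 − 6q_W − q_Z = 0, so q_W = 233/6 − (1/6)q_Z.
The reaction-function slope is −1/6, so an 18-unit rise in q_Z moves q_W by −1/6 × 18 = −3. W's best response falls — the actions are strategic substitutes.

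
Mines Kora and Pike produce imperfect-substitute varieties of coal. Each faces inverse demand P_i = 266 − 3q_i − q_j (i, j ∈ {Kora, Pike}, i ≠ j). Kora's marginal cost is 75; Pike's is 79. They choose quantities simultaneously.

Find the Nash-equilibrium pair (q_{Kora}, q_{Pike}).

Mine Kora's profit: π = q_{Kora}(266 − 3q_{Kora} − q_{Pike}) − 75q_{Kora}.
∂π/∂q_{Kora} = 191 − 6q_{Kora} − q_{Pike} = 0 ⇒ q_{Kora} = 191/6 − (1/6)q_{Pike}.
Similarly q_{Pike} = 187/6 − (1/6)q_{Kora}.
Plugging q_{Pike} into Kora's best response: q_{Kora} = 191/6 − (1/6)(187/6 − (1/6)q_{Kora}) ⇒ (35/36)q_{Kora} = 959/36, so q_{Kora} = 27.4.
Then q_{Pike} = 187/6 − (1/6)·27.4 = 26.6.

27.4, 26.6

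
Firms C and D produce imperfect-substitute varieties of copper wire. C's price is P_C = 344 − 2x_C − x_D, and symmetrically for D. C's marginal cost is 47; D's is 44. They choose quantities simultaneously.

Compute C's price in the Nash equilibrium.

165.4

Firm C's profit: π = x_C(344 − 2x_C − x_D) − 47x_C.
∂π/∂x_C = 297 − 4x_C − x_D = 0 ⇒ x_C = 74.25 − 0.25x_D.
Similarly x_D = 75 − 0.25x_C.
Plugging x_D into C's best response: x_C = 74.25 − 0.25(75 − 0.25x_C) ⇒ 0.9375x_C = 55.5, so x_C = 59.2.
Then x_D = 75 − 0.25·59.2 = 60.2.
P_C = 344 − 2·59.2 − 60.2 = 165.4.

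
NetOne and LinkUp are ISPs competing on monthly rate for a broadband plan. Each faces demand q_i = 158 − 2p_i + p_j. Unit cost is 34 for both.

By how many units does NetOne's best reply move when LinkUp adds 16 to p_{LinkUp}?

NetOne's profit: π = (p_{NetOne} − 34)(158 − 2p_{NetOne} + p_{LinkUp}).
∂π/∂p_{NetOne} = 226 − 4p_{NetOne} + p_{LinkUp} = 0 ⇒ p_{NetOne} = 56.5 + 0.25p_{LinkUp}.
The reaction-function slope is 0.25, so a 16-unit rise in p_{LinkUp} moves p_{NetOne} by 0.25 × 16 = 4. NetOne's best response rises — the actions are strategic complements.

4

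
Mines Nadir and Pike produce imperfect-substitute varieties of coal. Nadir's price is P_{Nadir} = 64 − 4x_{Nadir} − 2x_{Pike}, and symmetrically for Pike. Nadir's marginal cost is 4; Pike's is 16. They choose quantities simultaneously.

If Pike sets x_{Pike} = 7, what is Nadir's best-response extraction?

5.75

Mine Nadir's profit: π = x_{Nadir}(64 − 4x_{Nadir} − 2x_{Pike}) − 4x_{Nadir}.
∂π/∂x_{Nadir} = 60 − 8x_{Nadir} − 2x_{Pike} = 0 ⇒ x_{Nadir} = 7.5 − 0.25x_{Pike}.
At x_{Pike} = 7: x_{Nadir} = 7.5 − 0.25·7 = 5.75.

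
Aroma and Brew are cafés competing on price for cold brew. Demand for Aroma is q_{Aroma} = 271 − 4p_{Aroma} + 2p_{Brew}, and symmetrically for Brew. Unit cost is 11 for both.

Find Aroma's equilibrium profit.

6889

Aroma's profit: π = (p_{Aroma} − 11)(271 − 4p_{Aroma} + 2p_{Brew}).
∂π/∂p_{Aroma} = 315 − 8p_{Aroma} + 2p_{Brew} = 0 ⇒ p_{Aroma} = 39.375 + 0.25p_{Brew}.
By symmetry p_{Brew} = p_{Aroma}; substituting into the reaction function, 0.75p_{Aroma} = 39.375 and p_{Aroma} = 52.5.
q_{Aroma} = 271 − 4·52.5 + 2·52.5 = 166.
Profit = (52.5 − 11)·166 = 6889.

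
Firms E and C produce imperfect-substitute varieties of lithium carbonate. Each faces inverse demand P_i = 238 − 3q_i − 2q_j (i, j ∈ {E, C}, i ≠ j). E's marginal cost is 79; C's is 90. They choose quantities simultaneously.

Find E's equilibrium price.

140.6875

Firm E's profit: π = q_E(238 − 3q_E − 2q_C) − 79q_E.
∂π/∂q_E = 159 − 6q_E − 2q_C = 0 ⇒ q_E = 26.5 − (1/3)q_C.
Similarly q_C = 74/3 − (1/3)q_E.
Solving the two reaction functions simultaneously: (1 − (−1/3)(−1/3))q_E = 26.5 − (1/3)·(74/3), so (8/9)q_E = 329/18 and q_E = 20.5625.
Then q_C = 74/3 − (1/3)·20.5625 = 17.8125.
P_E = 238 − 3·20.5625 − 2·17.8125 = 140.6875.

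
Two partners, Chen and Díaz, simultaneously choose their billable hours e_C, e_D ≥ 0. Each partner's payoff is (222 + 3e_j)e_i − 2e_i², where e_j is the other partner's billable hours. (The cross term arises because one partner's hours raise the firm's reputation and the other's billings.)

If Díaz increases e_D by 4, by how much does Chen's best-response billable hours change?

3

Chen's payoff is (222 + 3e_D)e_C − 2e_C².
∂π/∂e_C = 222 + 3e_D − 4e_C = 0, so e_C = 55.5 + 0.75e_D.
The reaction-function slope is 0.75, so a 4-unit rise in e_D moves e_C by 0.75 × 4 = 3. Chen's best response rises — the actions are strategic complements.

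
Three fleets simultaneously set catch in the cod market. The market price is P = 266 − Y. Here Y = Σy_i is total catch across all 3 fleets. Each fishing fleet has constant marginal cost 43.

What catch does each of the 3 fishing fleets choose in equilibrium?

A representative fishing fleet's profit is π_i = y_i(266 − Y) − 43y_i, with Y = y_i + Σ_{j≠i} y_j.
First-order condition: 223 − 2y_i − Σ_{j≠i} y_j = 0.
Imposing symmetry (y_j = y for all j) turns Σ_{j≠i} y_j into 2y, so 223 = 4y and y = 55.75.

55.75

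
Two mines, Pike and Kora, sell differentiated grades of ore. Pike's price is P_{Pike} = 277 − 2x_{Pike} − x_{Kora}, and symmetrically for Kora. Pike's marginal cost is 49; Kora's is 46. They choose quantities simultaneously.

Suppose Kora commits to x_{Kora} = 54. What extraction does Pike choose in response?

43.5

Mine Pike's profit: π = x_{Pike}(277 − 2x_{Pike} − x_{Kora}) − 49x_{Pike}.
∂π/∂x_{Pike} = 228 − 4x_{Pike} − x_{Kora} = 0 ⇒ x_{Pike} = 57 − 0.25x_{Kora}.
At x_{Kora} = 54: x_{Pike} = 57 − 0.25·54 = 43.5.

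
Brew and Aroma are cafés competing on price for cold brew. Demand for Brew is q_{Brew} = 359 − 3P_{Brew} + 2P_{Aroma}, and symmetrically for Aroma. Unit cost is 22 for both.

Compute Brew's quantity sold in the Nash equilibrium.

Brew's profit: π = (P_{Brew} − 22)(359 − 3P_{Brew} + 2P_{Aroma}).
∂π/∂P_{Brew} = 425 − 6P_{Brew} + 2P_{Aroma} = 0 ⇒ P_{Brew} = 425/6 + (1/3)P_{Aroma}.
By symmetry P_{Aroma} = P_{Brew}; substituting into the reaction function, (2/3)P_{Brew} = 425/6 and P_{Brew} = 106.25.
q_{Brew} = 359 − 3·106.25 + 2·106.25 = 252.75.

252.75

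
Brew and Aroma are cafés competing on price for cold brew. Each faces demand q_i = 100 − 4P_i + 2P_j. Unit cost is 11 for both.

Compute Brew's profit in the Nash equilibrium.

Brew's profit: π = (P_{Brew} − 11)(100 − 4P_{Brew} + 2P_{Aroma}).
∂π/∂P_{Brew} = 144 − 8P_{Brew} + 2P_{Aroma} = 0 ⇒ P_{Brew} = 18 + 0.25P_{Aroma}.
The game is symmetric, so in equilibrium P_{Aroma} = P_{Brew}: the reaction function gives 0.75P_{Brew} = 18, hence P_{Brew} = 24.
q_{Brew} = 100 − 4·24 + 2·24 = 52.
Profit = (24 − 11)·52 = 676.

676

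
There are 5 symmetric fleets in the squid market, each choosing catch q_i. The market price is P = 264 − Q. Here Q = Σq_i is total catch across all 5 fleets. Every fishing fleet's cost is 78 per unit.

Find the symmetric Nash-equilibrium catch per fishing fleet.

31

A representative fishing fleet's profit is π_i = q_i(264 − Q) − 78q_i, with Q = q_i + Σ_{j≠i} q_j.
First-order condition: 186 − 2q_i − Σ_{j≠i} q_j = 0.
With identical fishing fleets, set every q_j = q: then 186 − 2q − 4q = 0, i.e. q = 186/6 = 31.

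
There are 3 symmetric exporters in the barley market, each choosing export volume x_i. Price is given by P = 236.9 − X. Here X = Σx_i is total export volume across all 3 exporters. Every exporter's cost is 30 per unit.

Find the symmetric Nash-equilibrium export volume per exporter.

A representative exporter's profit is π_i = x_i(236.9 − X) − 30x_i, with X = x_i + Σ_{j≠i} x_j.
First-order condition: 206.9 − 2x_i − Σ_{j≠i} x_j = 0.
With identical exporters, set every x_j = x: then 206.9 − 2x − 2x = 0, i.e. x = 206.9/4 = 51.725.

51.725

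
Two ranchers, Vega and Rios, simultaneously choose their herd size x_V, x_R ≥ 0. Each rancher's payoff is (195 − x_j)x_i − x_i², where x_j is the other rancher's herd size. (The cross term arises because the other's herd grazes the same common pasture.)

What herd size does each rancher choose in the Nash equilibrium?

65

Vega's payoff is (195 − x_R)x_V − x_V².
∂π/∂x_V = 195 − x_R − 2x_V = 0, so x_V = 97.5 − 0.5x_R.
The game is symmetric, so in equilibrium x_R = x_V: the reaction function gives 1.5x_V = 97.5, hence x_V = 65.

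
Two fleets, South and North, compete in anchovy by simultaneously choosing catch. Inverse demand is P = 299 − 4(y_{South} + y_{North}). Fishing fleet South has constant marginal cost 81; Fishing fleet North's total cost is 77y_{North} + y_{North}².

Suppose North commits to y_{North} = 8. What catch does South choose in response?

23.25

Fishing fleet South's profit: π = y_{South}(299 − 4(y_{South} + y_{North})) − 81y_{South}.
∂π/∂y_{South} = 218 − 8y_{South} − 4y_{North} = 0, so y_{South} = 27.25 − 0.5y_{North}.
At y_{North} = 8: y_{South} = 27.25 − 0.5·8 = 23.25.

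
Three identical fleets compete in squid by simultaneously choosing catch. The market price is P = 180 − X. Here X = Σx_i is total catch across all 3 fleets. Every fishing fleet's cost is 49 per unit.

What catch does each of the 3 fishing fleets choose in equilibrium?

A representative fishing fleet's profit is π_i = x_i(180 − X) − 49x_i, with X = x_i + Σ_{j≠i} x_j.
First-order condition: 131 − 2x_i − Σ_{j≠i} x_j = 0.
In a symmetric equilibrium every fishing fleet chooses the same x, so Σ_{j≠i} x_j = 2x. The condition becomes 131 − 4x = 0, giving x = 131/4 = 32.75.

32.75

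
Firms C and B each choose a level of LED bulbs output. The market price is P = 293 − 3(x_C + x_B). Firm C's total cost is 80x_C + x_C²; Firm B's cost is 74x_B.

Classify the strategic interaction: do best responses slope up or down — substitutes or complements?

Firm C's profit: π = x_C(293 − 3(x_C + x_B)) − 80x_C − x_C².
∂π/∂x_C = 213 − 8x_C − 3x_B = 0, so x_C = 26.625 − 0.375x_B.
The best-response slope dx_C/dx_B = −0.375 < 0: the reaction function is downward-sloping, so the choices are strategic substitutes.

strategic substitutes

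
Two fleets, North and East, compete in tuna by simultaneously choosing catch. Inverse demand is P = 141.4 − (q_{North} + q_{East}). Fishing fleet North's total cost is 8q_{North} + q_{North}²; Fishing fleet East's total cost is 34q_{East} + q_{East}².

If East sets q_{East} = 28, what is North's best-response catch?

26.35

Fishing fleet North's profit: π = q_{North}(141.4 − (q_{North} + q_{East})) − 8q_{North} − q_{North}².
∂π/∂q_{North} = 133.4 − 4q_{North} − q_{East} = 0, so q_{North} = 33.35 − 0.25q_{East}.
At q_{East} = 28: q_{North} = 33.35 − 0.25·28 = 26.35.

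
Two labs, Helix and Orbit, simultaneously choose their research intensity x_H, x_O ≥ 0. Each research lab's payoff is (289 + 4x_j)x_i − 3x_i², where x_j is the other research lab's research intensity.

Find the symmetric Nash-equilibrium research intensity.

Helix's payoff is (289 + 4x_O)x_H − 3x_H².
∂π/∂x_H = 289 + 4x_O − 6x_H = 0, so x_H = 289/6 + (2/3)x_O.
The game is symmetric, so in equilibrium x_O = x_H: the reaction function gives (1/3)x_H = 289/6, hence x_H = 144.5.

144.5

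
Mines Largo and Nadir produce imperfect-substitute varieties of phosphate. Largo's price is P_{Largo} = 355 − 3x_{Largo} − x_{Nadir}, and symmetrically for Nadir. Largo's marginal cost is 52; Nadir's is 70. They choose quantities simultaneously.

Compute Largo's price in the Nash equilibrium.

183.4

Mine Largo's profit: π = x_{Largo}(355 − 3x_{Largo} − x_{Nadir}) − 52x_{Largo}.
∂π/∂x_{Largo} = 303 − 6x_{Largo} − x_{Nadir} = 0 ⇒ x_{Largo} = 50.5 − (1/6)x_{Nadir}.
Similarly x_{Nadir} = 47.5 − (1/6)x_{Largo}.
Solving the two reaction functions simultaneously: (1 − (−1/6)(−1/6))x_{Largo} = 50.5 − (1/6)·47.5, so (35/36)x_{Largo} = 511/12 and x_{Largo} = 43.8.
Then x_{Nadir} = 47.5 − (1/6)·43.8 = 40.2.
P_{Largo} = 355 − 3·43.8 − 40.2 = 183.4.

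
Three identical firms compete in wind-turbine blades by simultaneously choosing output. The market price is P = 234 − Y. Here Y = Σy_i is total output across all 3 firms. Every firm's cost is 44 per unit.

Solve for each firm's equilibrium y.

A representative firm's profit is π_i = y_i(234 − Y) − 44y_i, with Y = y_i + Σ_{j≠i} y_j.
First-order condition: 190 − 2y_i − Σ_{j≠i} y_j = 0.
In a symmetric equilibrium every firm chooses the same y, so Σ_{j≠i} y_j = 2y. The condition becomes 190 − 4y = 0, giving y = 190/4 = 47.5.

47.5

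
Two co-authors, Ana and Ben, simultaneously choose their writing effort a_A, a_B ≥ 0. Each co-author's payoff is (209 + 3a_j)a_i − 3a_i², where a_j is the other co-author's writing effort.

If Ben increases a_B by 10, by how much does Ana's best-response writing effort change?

5

Ana's payoff is (209 + 3a_B)a_A − 3a_A².
∂π/∂a_A = 209 + 3a_B − 6a_A = 0, so a_A = 209/6 + 0.5a_B.
The reaction-function slope is 0.5, so a 10-unit rise in a_B moves a_A by 0.5 × 10 = 5. Ana's best response rises — the actions are strategic complements.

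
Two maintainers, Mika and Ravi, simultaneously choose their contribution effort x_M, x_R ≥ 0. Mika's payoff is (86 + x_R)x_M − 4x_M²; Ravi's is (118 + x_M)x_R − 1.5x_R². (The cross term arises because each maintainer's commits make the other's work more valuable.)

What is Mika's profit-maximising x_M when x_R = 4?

Expanding Mika's payoff: 86x_M + x_Rx_M − 4x_M².
∂π/∂x_M = 86 + x_R − 8x_M = 0, so x_M = 10.75 + 0.125x_R.
At x_R = 4: x_M = 10.75 + 0.125·4 = 11.25.

11.25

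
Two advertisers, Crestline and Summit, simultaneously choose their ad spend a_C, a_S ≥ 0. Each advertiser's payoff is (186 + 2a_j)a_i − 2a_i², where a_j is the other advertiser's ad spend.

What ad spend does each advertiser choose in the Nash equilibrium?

93

Crestline's payoff is (186 + 2a_S)a_C − 2a_C².
∂π/∂a_C = 186 + 2a_S − 4a_C = 0, so a_C = 46.5 + 0.5a_S.
Setting a_C = a_S in the reaction function: a_C = 46.5 + 0.5a_C, so a_C = 46.5 / 0.5 = 93.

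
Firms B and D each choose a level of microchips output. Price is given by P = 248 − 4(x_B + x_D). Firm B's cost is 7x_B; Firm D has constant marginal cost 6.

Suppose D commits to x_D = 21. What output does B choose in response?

Firm B's profit: π = x_B(248 − 4(x_B + x_D)) − 7x_B.
∂π/∂x_B = 241 − 8x_B − 4x_D = 0, so x_B = 30.125 − 0.5x_D.
At x_D = 21: x_B = 30.125 − 0.5·21 = 19.625.

19.625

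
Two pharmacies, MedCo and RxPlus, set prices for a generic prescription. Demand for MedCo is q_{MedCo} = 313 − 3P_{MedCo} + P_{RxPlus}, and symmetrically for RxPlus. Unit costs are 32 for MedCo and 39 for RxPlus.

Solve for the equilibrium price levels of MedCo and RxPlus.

82.4, 85.4

MedCo's profit: π = (P_{MedCo} − 32)(313 − 3P_{MedCo} + P_{RxPlus}).
∂π/∂P_{MedCo} = 409 − 6P_{MedCo} + P_{RxPlus} = 0 ⇒ P_{MedCo} = 409/6 + (1/6)P_{RxPlus}.
Similarly P_{RxPlus} = 215/3 + (1/6)P_{MedCo}.
Plugging P_{RxPlus} into MedCo's best response: P_{MedCo} = 409/6 + (1/6)(215/3 + (1/6)P_{MedCo}) ⇒ (35/36)P_{MedCo} = 721/9, so P_{MedCo} = 82.4.
Then P_{RxPlus} = 215/3 + (1/6)·82.4 = 85.4.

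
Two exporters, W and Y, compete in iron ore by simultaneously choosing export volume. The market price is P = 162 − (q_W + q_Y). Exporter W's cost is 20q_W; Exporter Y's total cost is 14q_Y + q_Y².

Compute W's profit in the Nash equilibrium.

Exporter W's profit: π = q_W(162 − (q_W + q_Y)) − 20q_W.
∂π/∂q_W = 142 − 2q_W − q_Y = 0, so q_W = 71 − 0.5q_Y.
For Y: ∂π/∂q_Y = 148 − 4q_Y − q_W = 0 ⇒ q_Y = 37 − 0.25q_W.
Plugging q_Y into W's best response: q_W = 71 − 0.5(37 − 0.25q_W) ⇒ 0.875q_W = 52.5, so q_W = 60.
Then q_Y = 37 − 0.25·60 = 22.
Price P = 162 − 82 = 80.
W's profit: (80 − 20)·60 = 3600.

3600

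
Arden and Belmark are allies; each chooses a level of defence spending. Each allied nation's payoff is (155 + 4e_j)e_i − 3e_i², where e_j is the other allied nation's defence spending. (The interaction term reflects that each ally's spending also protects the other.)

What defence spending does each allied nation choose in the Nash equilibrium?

77.5

Arden's payoff is (155 + 4e_B)e_A − 3e_A².
∂π/∂e_A = 155 + 4e_B − 6e_A = 0, so e_A = 155/6 + (2/3)e_B.
The game is symmetric, so in equilibrium e_B = e_A: the reaction function gives (1/3)e_A = 155/6, hence e_A = 77.5.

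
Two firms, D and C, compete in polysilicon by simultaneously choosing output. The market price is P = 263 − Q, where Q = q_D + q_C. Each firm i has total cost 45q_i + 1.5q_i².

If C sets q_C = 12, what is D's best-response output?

41.2

Firm D's profit: π = q_D(263 − (q_D + q_C)) − 45q_D − 1.5q_D².
∂π/∂q_D = 218 − 5q_D − q_C = 0, so q_D = 43.6 − 0.2q_C.
At q_C = 12: q_D = 43.6 − 0.2·12 = 41.2.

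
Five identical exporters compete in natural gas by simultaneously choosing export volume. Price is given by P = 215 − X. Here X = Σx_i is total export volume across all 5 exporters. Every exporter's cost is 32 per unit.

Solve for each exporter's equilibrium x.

A representative exporter's profit is π_i = x_i(215 − X) − 32x_i, with X = x_i + Σ_{j≠i} x_j.
First-order condition: 183 − 2x_i − Σ_{j≠i} x_j = 0.
Imposing symmetry (x_j = x for all j) turns Σ_{j≠i} x_j into 4x, so 183 = 6x and x = 30.5.

30.5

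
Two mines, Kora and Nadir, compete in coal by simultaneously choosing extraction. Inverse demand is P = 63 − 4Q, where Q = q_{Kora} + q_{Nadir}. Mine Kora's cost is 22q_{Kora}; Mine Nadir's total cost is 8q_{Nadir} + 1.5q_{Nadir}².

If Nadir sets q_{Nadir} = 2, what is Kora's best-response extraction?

Mine Kora's profit: π = q_{Kora}(63 − 4(q_{Kora} + q_{Nadir})) − 22q_{Kora}.
∂π/∂q_{Kora} = 41 − 8q_{Kora} − 4q_{Nadir} = 0, so q_{Kora} = 5.125 − 0.5q_{Nadir}.
At q_{Nadir} = 2: q_{Kora} = 5.125 − 0.5·2 = 4.125.

4.125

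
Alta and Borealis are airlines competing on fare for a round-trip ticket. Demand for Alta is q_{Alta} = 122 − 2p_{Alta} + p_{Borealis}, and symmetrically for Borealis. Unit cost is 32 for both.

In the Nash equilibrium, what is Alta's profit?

Alta's profit: π = (p_{Alta} − 32)(122 − 2p_{Alta} + p_{Borealis}).
∂π/∂p_{Alta} = 186 − 4p_{Alta} + p_{Borealis} = 0 ⇒ p_{Alta} = 46.5 + 0.25p_{Borealis}.
The game is symmetric, so in equilibrium p_{Borealis} = p_{Alta}: the reaction function gives 0.75p_{Alta} = 46.5, hence p_{Alta} = 62.
q_{Alta} = 122 − 2·62 + 62 = 60.
Profit = (62 − 32)·60 = 1800.

1800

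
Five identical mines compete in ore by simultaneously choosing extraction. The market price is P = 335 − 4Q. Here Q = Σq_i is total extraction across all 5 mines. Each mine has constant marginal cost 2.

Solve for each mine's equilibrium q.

A representative mine's profit is π_i = q_i(335 − 4Q) − 2q_i, with Q = q_i + Σ_{j≠i} q_j.
First-order condition: 333 − 8q_i − 4Σ_{j≠i} q_j = 0.
In a symmetric equilibrium every mine chooses the same q, so Σ_{j≠i} q_j = 4q. The condition becomes 333 − 24q = 0, giving q = 333/24 = 13.875.

13.875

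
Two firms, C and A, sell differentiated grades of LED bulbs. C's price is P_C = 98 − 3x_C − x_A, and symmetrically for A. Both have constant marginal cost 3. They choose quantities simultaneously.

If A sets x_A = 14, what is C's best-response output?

13.5

Firm C's profit: π = x_C(98 − 3x_C − x_A) − 3x_C.
∂π/∂x_C = 95 − 6x_C − x_A = 0 ⇒ x_C = 95/6 − (1/6)x_A.
At x_A = 14: x_C = 95/6 − (1/6)·14 = 13.5.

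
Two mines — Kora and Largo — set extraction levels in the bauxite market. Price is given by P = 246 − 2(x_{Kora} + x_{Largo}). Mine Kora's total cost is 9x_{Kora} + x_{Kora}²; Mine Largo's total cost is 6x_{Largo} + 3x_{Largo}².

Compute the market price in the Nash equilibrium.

Mine Kora's profit: π = x_{Kora}(246 − 2(x_{Kora} + x_{Largo})) − 9x_{Kora} − x_{Kora}².
∂π/∂x_{Kora} = 237 − 6x_{Kora} − 2x_{Largo} = 0, so x_{Kora} = 39.5 − (1/3)x_{Largo}.
For Largo: ∂π/∂x_{Largo} = 240 − 10x_{Largo} − 2x_{Kora} = 0 ⇒ x_{Largo} = 24 − 0.2x_{Kora}.
Solving the two reaction functions simultaneously: (1 − (−1/3)(−0.2))x_{Kora} = 39.5 − (1/3)·24, so (14/15)x_{Kora} = 31.5 and x_{Kora} = 33.75.
Then x_{Largo} = 24 − 0.2·33.75 = 17.25.
Equilibrium price: P = 246 − 2·51 = 144.

144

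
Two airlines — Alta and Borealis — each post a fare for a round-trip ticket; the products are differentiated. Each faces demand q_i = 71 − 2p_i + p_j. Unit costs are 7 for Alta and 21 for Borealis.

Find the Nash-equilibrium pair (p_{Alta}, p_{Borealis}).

Alta's profit: π = (p_{Alta} − 7)(71 − 2p_{Alta} + p_{Borealis}).
∂π/∂p_{Alta} = 85 − 4p_{Alta} + p_{Borealis} = 0 ⇒ p_{Alta} = 21.25 + 0.25p_{Borealis}.
Similarly p_{Borealis} = 28.25 + 0.25p_{Alta}.
Solving the two reaction functions simultaneously: (1 − (0.25)(0.25))p_{Alta} = 21.25 + 0.25·28.25, so 0.9375p_{Alta} = 28.3125 and p_{Alta} = 30.2.
Then p_{Borealis} = 28.25 + 0.25·30.2 = 35.8.

30.2, 35.8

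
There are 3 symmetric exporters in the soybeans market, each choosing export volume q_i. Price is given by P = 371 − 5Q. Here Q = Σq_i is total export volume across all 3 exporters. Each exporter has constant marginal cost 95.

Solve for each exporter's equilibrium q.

A representative exporter's profit is π_i = q_i(371 − 5Q) − 95q_i, with Q = q_i + Σ_{j≠i} q_j.
First-order condition: 276 − 10q_i − 5Σ_{j≠i} q_j = 0.
With identical exporters, set every q_j = q: then 276 − 10q − 10q = 0, i.e. q = 276/20 = 13.8.

13.8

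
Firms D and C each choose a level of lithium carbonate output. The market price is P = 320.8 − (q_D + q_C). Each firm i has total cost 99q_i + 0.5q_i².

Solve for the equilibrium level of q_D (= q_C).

Firm D's profit: π = q_D(320.8 − (q_D + q_C)) − 99q_D − 0.5q_D².
∂π/∂q_D = 221.8 − 3q_D − q_C = 0, so q_D = 1109/15 − (1/3)q_C.
Setting q_D = q_C in the reaction function: q_D = 1109/15 − (1/3)q_D, so q_D = (1109/15) / (4/3) = 55.45.

55.45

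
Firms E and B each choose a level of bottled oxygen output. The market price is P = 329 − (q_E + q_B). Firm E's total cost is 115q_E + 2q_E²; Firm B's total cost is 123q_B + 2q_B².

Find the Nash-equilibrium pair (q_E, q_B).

Firm E's profit: π = q_E(329 − (q_E + q_B)) − 115q_E − 2q_E².
∂π/∂q_E = 214 − 6q_E − q_B = 0, so q_E = 107/3 − (1/6)q_B.
By the same steps for B: q_B = 103/3 − (1/6)q_E.
Substituting the second reaction function into the first: q_E = 107/3 − (1/6)(103/3 − (1/6)q_E), which gives (35/36)q_E = 539/18 ⇒ q_E = 30.8.
Then q_B = 103/3 − (1/6)·30.8 = 29.2.

30.8, 29.2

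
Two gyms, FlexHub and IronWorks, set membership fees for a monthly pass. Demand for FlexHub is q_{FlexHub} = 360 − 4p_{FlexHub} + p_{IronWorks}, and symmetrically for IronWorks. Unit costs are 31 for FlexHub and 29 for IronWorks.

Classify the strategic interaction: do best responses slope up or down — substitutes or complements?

strategic complements

FlexHub's profit: π = (p_{FlexHub} − 31)(360 − 4p_{FlexHub} + p_{IronWorks}).
∂π/∂p_{FlexHub} = 484 − 8p_{FlexHub} + p_{IronWorks} = 0 ⇒ p_{FlexHub} = 60.5 + 0.125p_{IronWorks}.
The best-response slope dp_{FlexHub}/dp_{IronWorks} = 0.125 > 0: the reaction function is upward-sloping, so the choices are strategic complements.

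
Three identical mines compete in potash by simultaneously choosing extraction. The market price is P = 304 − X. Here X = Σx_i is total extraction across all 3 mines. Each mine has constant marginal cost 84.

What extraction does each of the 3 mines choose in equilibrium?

55

A representative mine's profit is π_i = x_i(304 − X) − 84x_i, with X = x_i + Σ_{j≠i} x_j.
First-order condition: 220 − 2x_i − Σ_{j≠i} x_j = 0.
With identical mines, set every x_j = x: then 220 − 2x − 2x = 0, i.e. x = 220/4 = 55.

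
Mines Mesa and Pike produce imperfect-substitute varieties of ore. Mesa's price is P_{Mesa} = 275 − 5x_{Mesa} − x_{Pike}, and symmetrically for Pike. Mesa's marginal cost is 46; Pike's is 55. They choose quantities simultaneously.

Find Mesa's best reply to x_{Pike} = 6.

22.3

Mine Mesa's profit: π = x_{Mesa}(275 − 5x_{Mesa} − x_{Pike}) − 46x_{Mesa}.
∂π/∂x_{Mesa} = 229 − 10x_{Mesa} − x_{Pike} = 0 ⇒ x_{Mesa} = 22.9 − 0.1x_{Pike}.
At x_{Pike} = 6: x_{Mesa} = 22.9 − 0.1·6 = 22.3.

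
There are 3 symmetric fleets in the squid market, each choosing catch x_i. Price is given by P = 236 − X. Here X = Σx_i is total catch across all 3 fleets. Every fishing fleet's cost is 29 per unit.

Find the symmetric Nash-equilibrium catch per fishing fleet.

A representative fishing fleet's profit is π_i = x_i(236 − X) − 29x_i, with X = x_i + Σ_{j≠i} x_j.
First-order condition: 207 − 2x_i − Σ_{j≠i} x_j = 0.
In a symmetric equilibrium every fishing fleet chooses the same x, so Σ_{j≠i} x_j = 2x. The condition becomes 207 − 4x = 0, giving x = 207/4 = 51.75.

51.75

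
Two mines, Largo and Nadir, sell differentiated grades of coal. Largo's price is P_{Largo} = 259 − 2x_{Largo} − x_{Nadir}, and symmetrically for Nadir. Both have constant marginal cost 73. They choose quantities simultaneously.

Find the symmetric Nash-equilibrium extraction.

37.2

Mine Largo's profit: π = x_{Largo}(259 − 2x_{Largo} − x_{Nadir}) − 73x_{Largo}.
∂π/∂x_{Largo} = 186 − 4x_{Largo} − x_{Nadir} = 0 ⇒ x_{Largo} = 46.5 − 0.25x_{Nadir}.
Setting x_{Largo} = x_{Nadir} in the reaction function: x_{Largo} = 46.5 − 0.25x_{Largo}, so x_{Largo} = 46.5 / 1.25 = 37.2.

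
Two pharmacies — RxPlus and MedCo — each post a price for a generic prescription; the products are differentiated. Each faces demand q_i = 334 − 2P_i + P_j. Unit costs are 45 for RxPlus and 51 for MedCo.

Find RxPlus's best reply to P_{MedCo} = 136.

RxPlus's profit: π = (P_{RxPlus} − 45)(334 − 2P_{RxPlus} + P_{MedCo}).
∂π/∂P_{RxPlus} = 424 − 4P_{RxPlus} + P_{MedCo} = 0 ⇒ P_{RxPlus} = 106 + 0.25P_{MedCo}.
At P_{MedCo} = 136: P_{RxPlus} = 106 + 0.25·136 = 140.

140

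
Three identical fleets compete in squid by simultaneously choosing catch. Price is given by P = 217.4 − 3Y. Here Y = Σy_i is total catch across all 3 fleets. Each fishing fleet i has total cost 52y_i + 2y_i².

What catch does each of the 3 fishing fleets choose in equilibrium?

A representative fishing fleet's profit is π_i = y_i(217.4 − 3Y) − 52y_i − 2y_i², with Y = y_i + Σ_{j≠i} y_j.
First-order condition: 165.4 − 10y_i − 3Σ_{j≠i} y_j = 0.
Imposing symmetry (y_j = y for all j) turns Σ_{j≠i} y_j into 2y, so 165.4 = 16y and y = 10.3375.

10.3375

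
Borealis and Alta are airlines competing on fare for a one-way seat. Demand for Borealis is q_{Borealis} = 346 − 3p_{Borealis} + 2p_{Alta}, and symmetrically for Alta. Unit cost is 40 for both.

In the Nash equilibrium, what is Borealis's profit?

17556.75

Borealis's profit: π = (p_{Borealis} − 40)(346 − 3p_{Borealis} + 2p_{Alta}).
∂π/∂p_{Borealis} = 466 − 6p_{Borealis} + 2p_{Alta} = 0 ⇒ p_{Borealis} = 233/3 + (1/3)p_{Alta}.
By symmetry p_{Alta} = p_{Borealis}; substituting into the reaction function, (2/3)p_{Borealis} = 233/3 and p_{Borealis} = 116.5.
q_{Borealis} = 346 − 3·116.5 + 2·116.5 = 229.5.
Profit = (116.5 − 40)·229.5 = 17556.75.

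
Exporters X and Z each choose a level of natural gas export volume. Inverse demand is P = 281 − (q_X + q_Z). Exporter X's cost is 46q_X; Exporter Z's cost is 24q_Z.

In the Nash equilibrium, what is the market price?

117

Exporter X's profit: π = q_X(281 − (q_X + q_Z)) − 46q_X.
∂π/∂q_X = 235 − 2q_X − q_Z = 0, so q_X = 117.5 − 0.5q_Z.
By the same steps for Z: q_Z = 128.5 − 0.5q_X.
Solving the two reaction functions simultaneously: (1 − (−0.5)(−0.5))q_X = 117.5 − 0.5·128.5, so 0.75q_X = 53.25 and q_X = 71.
Then q_Z = 128.5 − 0.5·71 = 93.
Equilibrium price: P = 281 − 164 = 117.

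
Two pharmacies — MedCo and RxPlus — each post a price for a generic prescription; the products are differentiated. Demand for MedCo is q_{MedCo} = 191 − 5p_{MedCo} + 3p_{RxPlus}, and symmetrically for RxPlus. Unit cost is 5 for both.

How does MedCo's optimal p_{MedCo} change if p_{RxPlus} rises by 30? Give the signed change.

9

MedCo's profit: π = (p_{MedCo} − 5)(191 − 5p_{MedCo} + 3p_{RxPlus}).
∂π/∂p_{MedCo} = 216 − 10p_{MedCo} + 3p_{RxPlus} = 0 ⇒ p_{MedCo} = 21.6 + 0.3p_{RxPlus}.
The reaction-function slope is 0.3, so a 30-unit rise in p_{RxPlus} moves p_{MedCo} by 0.3 × 30 = 9. MedCo's best response rises — the actions are strategic complements.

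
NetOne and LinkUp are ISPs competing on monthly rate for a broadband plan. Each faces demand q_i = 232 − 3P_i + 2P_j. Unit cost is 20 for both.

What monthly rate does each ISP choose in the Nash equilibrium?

73

NetOne's profit: π = (P_{NetOne} − 20)(232 − 3P_{NetOne} + 2P_{LinkUp}).
∂π/∂P_{NetOne} = 292 − 6P_{NetOne} + 2P_{LinkUp} = 0 ⇒ P_{NetOne} = 146/3 + (1/3)P_{LinkUp}.
Setting P_{NetOne} = P_{LinkUp} in the reaction function: P_{NetOne} = 146/3 + (1/3)P_{NetOne}, so P_{NetOne} = (146/3) / (2/3) = 73.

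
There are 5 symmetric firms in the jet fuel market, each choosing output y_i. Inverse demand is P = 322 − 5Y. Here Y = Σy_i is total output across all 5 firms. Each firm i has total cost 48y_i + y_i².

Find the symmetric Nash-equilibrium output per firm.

A representative firm's profit is π_i = y_i(322 − 5Y) − 48y_i − y_i², with Y = y_i + Σ_{j≠i} y_j.
First-order condition: 274 − 12y_i − 5Σ_{j≠i} y_j = 0.
In a symmetric equilibrium every firm chooses the same y, so Σ_{j≠i} y_j = 4y. The condition becomes 274 − 32y = 0, giving y = 274/32 = 8.5625.

8.5625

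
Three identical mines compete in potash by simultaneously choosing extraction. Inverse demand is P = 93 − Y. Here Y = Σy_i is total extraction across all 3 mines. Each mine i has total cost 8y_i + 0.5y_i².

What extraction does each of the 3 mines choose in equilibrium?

17

A representative mine's profit is π_i = y_i(93 − Y) − 8y_i − 0.5y_i², with Y = y_i + Σ_{j≠i} y_j.
First-order condition: 85 − 3y_i − Σ_{j≠i} y_j = 0.
In a symmetric equilibrium every mine chooses the same y, so Σ_{j≠i} y_j = 2y. The condition becomes 85 − 5y = 0, giving y = 85/5 = 17.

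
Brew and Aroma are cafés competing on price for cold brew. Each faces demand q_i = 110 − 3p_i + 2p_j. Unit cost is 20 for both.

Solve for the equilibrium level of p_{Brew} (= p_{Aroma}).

Brew's profit: π = (p_{Brew} − 20)(110 − 3p_{Brew} + 2p_{Aroma}).
∂π/∂p_{Brew} = 170 − 6p_{Brew} + 2p_{Aroma} = 0 ⇒ p_{Brew} = 85/3 + (1/3)p_{Aroma}.
Setting p_{Brew} = p_{Aroma} in the reaction function: p_{Brew} = 85/3 + (1/3)p_{Brew}, so p_{Brew} = (85/3) / (2/3) = 42.5.

42.5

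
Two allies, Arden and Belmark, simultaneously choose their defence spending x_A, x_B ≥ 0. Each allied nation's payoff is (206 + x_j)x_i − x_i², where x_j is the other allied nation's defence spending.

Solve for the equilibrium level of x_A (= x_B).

Arden's payoff is (206 + x_B)x_A − x_A².
∂π/∂x_A = 206 + x_B − 2x_A = 0, so x_A = 103 + 0.5x_B.
By symmetry x_B = x_A; substituting into the reaction function, 0.5x_A = 103 and x_A = 206.

206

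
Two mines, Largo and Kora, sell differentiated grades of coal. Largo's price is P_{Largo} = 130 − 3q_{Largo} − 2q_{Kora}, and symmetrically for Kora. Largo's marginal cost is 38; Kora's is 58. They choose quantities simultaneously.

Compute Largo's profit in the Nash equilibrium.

Mine Largo's profit: π = q_{Largo}(130 − 3q_{Largo} − 2q_{Kora}) − 38q_{Largo}.
∂π/∂q_{Largo} = 92 − 6q_{Largo} − 2q_{Kora} = 0 ⇒ q_{Largo} = 46/3 − (1/3)q_{Kora}.
Similarly q_{Kora} = 12 − (1/3)q_{Largo}.
Plugging q_{Kora} into Largo's best response: q_{Largo} = 46/3 − (1/3)(12 − (1/3)q_{Largo}) ⇒ (8/9)q_{Largo} = 34/3, so q_{Largo} = 12.75.
Then q_{Kora} = 12 − (1/3)·12.75 = 7.75.
P_{Largo} = 130 − 3·12.75 − 2·7.75 = 76.25.
Profit = (76.25 − 38)·12.75 = 487.6875.

487.6875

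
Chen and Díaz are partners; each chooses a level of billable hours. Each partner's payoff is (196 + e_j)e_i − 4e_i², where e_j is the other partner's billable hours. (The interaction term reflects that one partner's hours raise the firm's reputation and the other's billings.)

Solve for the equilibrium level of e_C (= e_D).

Chen's payoff is (196 + e_D)e_C − 4e_C².
∂π/∂e_C = 196 + e_D − 8e_C = 0, so e_C = 24.5 + 0.125e_D.
Setting e_C = e_D in the reaction function: e_C = 24.5 + 0.125e_C, so e_C = 24.5 / 0.875 = 28.

28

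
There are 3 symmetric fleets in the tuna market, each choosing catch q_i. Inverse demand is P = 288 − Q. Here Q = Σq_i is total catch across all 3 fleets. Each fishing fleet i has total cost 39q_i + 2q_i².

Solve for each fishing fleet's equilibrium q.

A representative fishing fleet's profit is π_i = q_i(288 − Q) − 39q_i − 2q_i², with Q = q_i + Σ_{j≠i} q_j.
First-order condition: 249 − 6q_i − Σ_{j≠i} q_j = 0.
With identical fishing fleets, set every q_j = q: then 249 − 6q − 2q = 0, i.e. q = 249/8 = 31.125.

31.125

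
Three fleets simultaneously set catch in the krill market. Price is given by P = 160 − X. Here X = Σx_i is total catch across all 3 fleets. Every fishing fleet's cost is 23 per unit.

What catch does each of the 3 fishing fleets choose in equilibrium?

34.25

A representative fishing fleet's profit is π_i = x_i(160 − X) − 23x_i, with X = x_i + Σ_{j≠i} x_j.
First-order condition: 137 − 2x_i − Σ_{j≠i} x_j = 0.
Imposing symmetry (x_j = x for all j) turns Σ_{j≠i} x_j into 2x, so 137 = 4x and x = 34.25.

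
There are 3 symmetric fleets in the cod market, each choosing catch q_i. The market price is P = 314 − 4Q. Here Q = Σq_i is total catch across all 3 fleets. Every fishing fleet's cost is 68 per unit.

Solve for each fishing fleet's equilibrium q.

A representative fishing fleet's profit is π_i = q_i(314 − 4Q) − 68q_i, with Q = q_i + Σ_{j≠i} q_j.
First-order condition: 246 − 8q_i − 4Σ_{j≠i} q_j = 0.
Imposing symmetry (q_j = q for all j) turns Σ_{j≠i} q_j into 2q, so 246 = 16q and q = 15.375.

15.375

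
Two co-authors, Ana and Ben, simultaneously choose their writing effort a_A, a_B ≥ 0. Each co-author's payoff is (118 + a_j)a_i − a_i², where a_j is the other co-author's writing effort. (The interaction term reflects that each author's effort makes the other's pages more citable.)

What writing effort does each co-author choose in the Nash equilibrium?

Ana's payoff is (118 + a_B)a_A − a_A².
∂π/∂a_A = 118 + a_B − 2a_A = 0, so a_A = 59 + 0.5a_B.
By symmetry a_B = a_A; substituting into the reaction function, 0.5a_A = 59 and a_A = 118.

118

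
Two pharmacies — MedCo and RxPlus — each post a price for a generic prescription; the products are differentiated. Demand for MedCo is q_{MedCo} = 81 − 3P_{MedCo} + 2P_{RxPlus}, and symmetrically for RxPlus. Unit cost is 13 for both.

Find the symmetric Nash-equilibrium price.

30

MedCo's profit: π = (P_{MedCo} − 13)(81 − 3P_{MedCo} + 2P_{RxPlus}).
∂π/∂P_{MedCo} = 120 − 6P_{MedCo} + 2P_{RxPlus} = 0 ⇒ P_{MedCo} = 20 + (1/3)P_{RxPlus}.
By symmetry P_{RxPlus} = P_{MedCo}; substituting into the reaction function, (2/3)P_{MedCo} = 20 and P_{MedCo} = 30.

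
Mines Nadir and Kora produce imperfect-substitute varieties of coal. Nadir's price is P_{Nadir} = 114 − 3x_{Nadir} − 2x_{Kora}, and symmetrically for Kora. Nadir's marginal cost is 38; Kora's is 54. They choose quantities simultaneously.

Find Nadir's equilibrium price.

Mine Nadir's profit: π = x_{Nadir}(114 − 3x_{Nadir} − 2x_{Kora}) − 38x_{Nadir}.
∂π/∂x_{Nadir} = 76 − 6x_{Nadir} − 2x_{Kora} = 0 ⇒ x_{Nadir} = 38/3 − (1/3)x_{Kora}.
Similarly x_{Kora} = 10 − (1/3)x_{Nadir}.
Substituting the second reaction function into the first: x_{Nadir} = 38/3 − (1/3)(10 − (1/3)x_{Nadir}), which gives (8/9)x_{Nadir} = 28/3 ⇒ x_{Nadir} = 10.5.
Then x_{Kora} = 10 − (1/3)·10.5 = 6.5.
P_{Nadir} = 114 − 3·10.5 − 2·6.5 = 69.5.

69.5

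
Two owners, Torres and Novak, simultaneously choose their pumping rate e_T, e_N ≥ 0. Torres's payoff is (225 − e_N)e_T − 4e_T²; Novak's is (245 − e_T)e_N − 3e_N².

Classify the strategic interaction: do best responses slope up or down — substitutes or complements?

Expanding Torres's payoff: 225e_T − e_Ne_T − 4e_T².
∂π/∂e_T = 225 − e_N − 8e_T = 0, so e_T = 28.125 − 0.125e_N.
The best-response slope de_T/de_N = −0.125 < 0: the reaction function is downward-sloping, so the choices are strategic substitutes.

strategic substitutes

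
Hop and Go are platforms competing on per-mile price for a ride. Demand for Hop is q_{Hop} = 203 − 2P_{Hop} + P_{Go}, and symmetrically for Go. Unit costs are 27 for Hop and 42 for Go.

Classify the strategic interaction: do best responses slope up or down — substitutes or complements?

Hop's profit: π = (P_{Hop} − 27)(203 − 2P_{Hop} + P_{Go}).
∂π/∂P_{Hop} = 257 − 4P_{Hop} + P_{Go} = 0 ⇒ P_{Hop} = 64.25 + 0.25P_{Go}.
The best-response slope dP_{Hop}/dP_{Go} = 0.25 > 0: the reaction function is upward-sloping, so the choices are strategic complements.

strategic complements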